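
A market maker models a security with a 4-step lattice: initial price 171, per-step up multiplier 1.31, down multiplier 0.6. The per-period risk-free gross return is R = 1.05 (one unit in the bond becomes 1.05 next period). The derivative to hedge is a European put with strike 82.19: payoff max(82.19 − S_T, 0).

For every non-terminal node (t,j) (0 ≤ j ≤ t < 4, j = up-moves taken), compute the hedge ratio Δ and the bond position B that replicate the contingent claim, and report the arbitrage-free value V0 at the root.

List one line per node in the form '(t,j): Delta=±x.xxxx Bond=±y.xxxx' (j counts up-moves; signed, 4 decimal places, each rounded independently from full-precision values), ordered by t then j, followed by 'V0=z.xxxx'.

(0,0): Delta=-0.0705 Bond=16.4041
(1,0): Delta=-0.2392 Bond=34.5308
(1,1): Delta=-0.0259 Bond=7.2251
(2,0): Delta=-0.6761 Bond=63.1549
(2,1): Delta=-0.1235 Bond=20.7165
(2,2): Delta=0.0000 Bond=0.0000
(3,0): Delta=-1.0000 Bond=78.2762
(3,1): Delta=-0.5904 Bond=59.4004
(3,2): Delta=0.0000 Bond=0.0000
(3,3): Delta=0.0000 Bond=0.0000
V0=4.3504

Risk-neutral probability p* = (R−d)/(u−d) = (1.05−0.6)/(1.31−0.6) = 0.6338.
Payoff layer (t=4): V(4,0)=60.0284, V(4,1)=33.8038, V(4,2)=0.0000, V(4,3)=0.0000, V(4,4)=0.0000
  t=3,j=0: stock 36.9360 → up 48.3862 (V=33.8038), down 22.1616 (V=60.0284). Price 41.3402; hedge Δ=-1.0000, bond B=78.2762.
  t=3,j=1: stock 80.6436 → up 105.6431 (V=0.0000), down 48.3862 (V=33.8038). Price 11.7894; hedge Δ=-0.5904, bond B=59.4004.
  t=3,j=2: stock 176.0719 → up 230.6541 (V=0.0000), down 105.6431 (V=0.0000). Price 0.0000; hedge Δ=0.0000, bond B=0.0000.
  t=3,j=3: stock 384.4236 → up 503.5949 (V=0.0000), down 230.6541 (V=0.0000). Price 0.0000; hedge Δ=0.0000, bond B=0.0000.
  t=2,j=0: stock 61.5600 → up 80.6436 (V=11.7894), down 36.9360 (V=41.3402). Price 21.5341; hedge Δ=-0.6761, bond B=63.1549.
  t=2,j=1: stock 134.4060 → up 176.0719 (V=0.0000), down 80.6436 (V=11.7894). Price 4.1117; hedge Δ=-0.1235, bond B=20.7165.
  t=2,j=2: stock 293.4531 → up 384.4236 (V=0.0000), down 176.0719 (V=0.0000). Price 0.0000; hedge Δ=0.0000, bond B=0.0000.
  t=1,j=0: stock 102.6000 → up 134.4060 (V=4.1117), down 61.5600 (V=21.5341). Price 9.9921; hedge Δ=-0.2392, bond B=34.5308.
  t=1,j=1: stock 224.0100 → up 293.4531 (V=0.0000), down 134.4060 (V=4.1117). Price 1.4340; hedge Δ=-0.0259, bond B=7.2251.
  t=0,j=0: stock 171.0000 → up 224.0100 (V=1.4340), down 102.6000 (V=9.9921). Price 4.3504; hedge Δ=-0.0705, bond B=16.4041.
Self-financing check: at every node Δ·S+B equals the discounted successor values.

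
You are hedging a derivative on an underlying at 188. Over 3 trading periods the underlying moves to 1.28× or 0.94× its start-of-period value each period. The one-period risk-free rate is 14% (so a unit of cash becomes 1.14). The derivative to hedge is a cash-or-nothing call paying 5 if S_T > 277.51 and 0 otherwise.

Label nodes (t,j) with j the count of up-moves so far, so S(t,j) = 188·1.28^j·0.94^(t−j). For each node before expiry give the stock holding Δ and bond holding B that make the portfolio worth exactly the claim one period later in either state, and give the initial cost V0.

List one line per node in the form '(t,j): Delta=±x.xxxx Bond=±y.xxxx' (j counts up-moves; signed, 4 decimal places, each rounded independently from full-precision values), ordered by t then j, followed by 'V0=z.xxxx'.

The replicating-portfolio and risk-neutral prices coincide; use p* = (1.14−0.94)/(1.28−0.94) = 0.5882 for the latter.
Payoff layer (t=3): V(3,0)=0.0000, V(3,1)=0.0000, V(3,2)=5.0000, V(3,3)=5.0000
  t=2,j=0: stock 166.1168 → up 212.6295 (V=0.0000), down 156.1498 (V=0.0000). Price 0.0000; hedge Δ=0.0000, bond B=0.0000.
  t=2,j=1: stock 226.2016 → up 289.5380 (V=5.0000), down 212.6295 (V=0.0000). Price 2.5800; hedge Δ=0.0650, bond B=-12.1259.
  t=2,j=2: stock 308.0192 → up 394.2646 (V=5.0000), down 289.5380 (V=5.0000). Price 4.3860; hedge Δ=0.0000, bond B=4.3860.
  t=1,j=0: stock 176.7200 → up 226.2016 (V=2.5800), down 166.1168 (V=0.0000). Price 1.3313; hedge Δ=0.0429, bond B=-6.2569.
  t=1,j=1: stock 240.6400 → up 308.0192 (V=4.3860), down 226.2016 (V=2.5800). Price 3.1950; hedge Δ=0.0221, bond B=-2.1167.
  t=0,j=0: stock 188.0000 → up 240.6400 (V=3.1950), down 176.7200 (V=1.3313). Price 2.1295; hedge Δ=0.0292, bond B=-3.3522.
Root portfolio cost Δ·188+B reproduces V0=2.1295.

(0,0): Delta=0.0292 Bond=-3.3522
(1,0): Delta=0.0429 Bond=-6.2569
(1,1): Delta=0.0221 Bond=-2.1167
(2,0): Delta=0.0000 Bond=0.0000
(2,1): Delta=0.0650 Bond=-12.1259
(2,2): Delta=0.0000 Bond=4.3860
V0=2.1295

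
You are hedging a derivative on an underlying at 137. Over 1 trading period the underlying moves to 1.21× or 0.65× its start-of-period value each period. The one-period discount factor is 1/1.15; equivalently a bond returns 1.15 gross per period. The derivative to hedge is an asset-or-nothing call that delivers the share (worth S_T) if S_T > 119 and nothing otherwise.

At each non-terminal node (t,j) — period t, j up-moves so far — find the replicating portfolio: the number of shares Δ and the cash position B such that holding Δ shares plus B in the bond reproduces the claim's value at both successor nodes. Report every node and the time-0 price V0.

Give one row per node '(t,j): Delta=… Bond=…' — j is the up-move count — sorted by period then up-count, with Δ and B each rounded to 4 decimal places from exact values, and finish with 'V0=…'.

The replicating-portfolio and risk-neutral prices coincide; use p* = (1.15−0.65)/(1.21−0.65) = 0.8929 for the latter.
Payoff layer (t=1): V(1,0)=0.0000, V(1,1)=165.7700
  t=0,j=0: stock 137.0000 → up 165.7700 (V=165.7700), down 89.0500 (V=0.0000). Price 128.7034; hedge Δ=2.1607, bond B=-167.3144.
Each (Δ,B) replicates both successor values, so the strategy is self-financing and V0 is arbitrage-free.

(0,0): Delta=2.1607 Bond=-167.3144
V0=128.7034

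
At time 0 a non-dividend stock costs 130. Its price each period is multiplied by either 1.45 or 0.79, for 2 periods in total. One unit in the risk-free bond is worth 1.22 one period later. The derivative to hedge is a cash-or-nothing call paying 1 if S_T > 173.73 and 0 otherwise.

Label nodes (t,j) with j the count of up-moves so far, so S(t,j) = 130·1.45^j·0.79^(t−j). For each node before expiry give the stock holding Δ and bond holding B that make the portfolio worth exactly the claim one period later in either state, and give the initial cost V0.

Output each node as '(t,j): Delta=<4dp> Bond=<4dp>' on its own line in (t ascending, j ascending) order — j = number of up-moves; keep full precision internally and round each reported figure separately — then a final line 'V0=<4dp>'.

(0,0): Delta=0.0062 Bond=-0.5239
(1,0): Delta=0.0000 Bond=0.0000
(1,1): Delta=0.0080 Bond=-0.9811
V0=0.2852

The replicating-portfolio and risk-neutral prices coincide; use p* = (1.22−0.79)/(1.45−0.79) = 0.6515 for the latter.
Terminal values V(2,·): V(2,0)=0.0000, V(2,1)=0.0000, V(2,2)=1.0000
  t=1,j=0: stock 102.7000 → up 148.9150 (V=0.0000), down 81.1330 (V=0.0000). Price 0.0000; hedge Δ=0.0000, bond B=0.0000.
  t=1,j=1: stock 188.5000 → up 273.3250 (V=1.0000), down 148.9150 (V=0.0000). Price 0.5340; hedge Δ=0.0080, bond B=-0.9811.
  t=0,j=0: stock 130.0000 → up 188.5000 (V=0.5340), down 102.7000 (V=0.0000). Price 0.2852; hedge Δ=0.0062, bond B=-0.5239.
The time-0 hedge costs 0.2852, which is the no-arbitrage price.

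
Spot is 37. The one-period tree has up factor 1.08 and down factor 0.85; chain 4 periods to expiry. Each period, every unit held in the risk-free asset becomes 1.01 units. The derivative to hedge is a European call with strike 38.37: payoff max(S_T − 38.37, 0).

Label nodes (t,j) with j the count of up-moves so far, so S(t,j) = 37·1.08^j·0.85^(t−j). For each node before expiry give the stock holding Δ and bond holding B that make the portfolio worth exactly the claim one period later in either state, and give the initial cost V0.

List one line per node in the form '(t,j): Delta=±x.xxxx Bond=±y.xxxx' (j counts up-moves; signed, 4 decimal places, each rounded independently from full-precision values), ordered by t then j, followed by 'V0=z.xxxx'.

(0,0): Delta=0.4745 Bond=-14.3715
(1,0): Delta=0.0818 Bond=-2.1662
(1,1): Delta=0.6097 Bond=-19.9178
(2,0): Delta=0.0000 Bond=0.0000
(2,1): Delta=0.1100 Bond=-3.1451
(2,2): Delta=0.7818 Bond=-27.5422
(3,0): Delta=0.0000 Bond=0.0000
(3,1): Delta=0.0000 Bond=0.0000
(3,2): Delta=0.1479 Bond=-4.5663
(3,3): Delta=1.0000 Bond=-37.9901
V0=3.1849

Under the risk-neutral measure, an up-move has probability p* = (R−d)/(u−d) = 0.6957 and values discount at R = 1.01.
Terminal values V(4,·): V(4,0)=0.0000, V(4,1)=0.0000, V(4,2)=0.0000, V(4,3)=1.2479, V(4,4)=11.9681
(3,0): S=22.7226. Δ = (V_up−V_dn)/(S_up−S_dn) = (0.0000−0.0000)/(24.5404−19.3142) = 0.0000. V = [p*·0.0000 + (1−p*)·0.0000]/1.01 = 0.0000. B = V − Δ·S = 0.0000.
(3,1): S=28.8711. Δ = (V_up−V_dn)/(S_up−S_dn) = (0.0000−0.0000)/(31.1808−24.5404) = 0.0000. V = [p*·0.0000 + (1−p*)·0.0000]/1.01 = 0.0000. B = V − Δ·S = 0.0000.
(3,2): S=36.6833. Δ = (V_up−V_dn)/(S_up−S_dn) = (1.2479−0.0000)/(39.6179−31.1808) = 0.1479. V = [p*·1.2479 + (1−p*)·0.0000]/1.01 = 0.8595. B = V − Δ·S = -4.5663.
(3,3): S=46.6093. Δ = (V_up−V_dn)/(S_up−S_dn) = (11.9681−1.2479)/(50.3381−39.6179) = 1.0000. V = [p*·11.9681 + (1−p*)·1.2479]/1.01 = 8.6192. B = V − Δ·S = -37.9901.
(2,0): S=26.7325. Δ = (V_up−V_dn)/(S_up−S_dn) = (0.0000−0.0000)/(28.8711−22.7226) = 0.0000. V = [p*·0.0000 + (1−p*)·0.0000]/1.01 = 0.0000. B = V − Δ·S = 0.0000.
(2,1): S=33.9660. Δ = (V_up−V_dn)/(S_up−S_dn) = (0.8595−0.0000)/(36.6833−28.8711) = 0.1100. V = [p*·0.8595 + (1−p*)·0.0000]/1.01 = 0.5920. B = V − Δ·S = -3.1451.
(2,2): S=43.1568. Δ = (V_up−V_dn)/(S_up−S_dn) = (8.6192−0.8595)/(46.6093−36.6833) = 0.7818. V = [p*·8.6192 + (1−p*)·0.8595]/1.01 = 6.1956. B = V − Δ·S = -27.5422.
(1,0): S=31.4500. Δ = (V_up−V_dn)/(S_up−S_dn) = (0.5920−0.0000)/(33.9660−26.7325) = 0.0818. V = [p*·0.5920 + (1−p*)·0.0000]/1.01 = 0.4078. B = V − Δ·S = -2.1662.
(1,1): S=39.9600. Δ = (V_up−V_dn)/(S_up−S_dn) = (6.1956−0.5920)/(43.1568−33.9660) = 0.6097. V = [p*·6.1956 + (1−p*)·0.5920]/1.01 = 4.4457. B = V − Δ·S = -19.9178.
(0,0): S=37.0000. Δ = (V_up−V_dn)/(S_up−S_dn) = (4.4457−0.4078)/(39.9600−31.4500) = 0.4745. V = [p*·4.4457 + (1−p*)·0.4078]/1.01 = 3.1849. B = V − Δ·S = -14.3715.
Self-financing check: at every node Δ·S+B equals the discounted successor values.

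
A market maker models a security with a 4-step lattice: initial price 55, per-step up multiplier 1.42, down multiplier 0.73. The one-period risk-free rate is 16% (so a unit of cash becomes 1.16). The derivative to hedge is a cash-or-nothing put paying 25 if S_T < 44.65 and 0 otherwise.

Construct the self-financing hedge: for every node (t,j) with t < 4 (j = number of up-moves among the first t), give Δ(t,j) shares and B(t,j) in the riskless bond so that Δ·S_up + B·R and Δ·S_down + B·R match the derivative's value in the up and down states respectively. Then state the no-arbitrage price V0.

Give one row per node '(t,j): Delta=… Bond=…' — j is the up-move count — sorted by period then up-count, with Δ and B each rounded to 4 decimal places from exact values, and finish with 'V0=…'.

The replicating-portfolio and risk-neutral prices coincide; use p* = (1.16−0.73)/(1.42−0.73) = 0.6232 for the latter.
At expiry t=4: V(4,0)=25.0000, V(4,1)=25.0000, V(4,2)=0.0000, V(4,3)=0.0000, V(4,4)=0.0000
(3,0): S=21.3959. Δ = (V_up−V_dn)/(S_up−S_dn) = (25.0000−25.0000)/(30.3822−15.6190) = 0.0000. V = [p*·25.0000 + (1−p*)·25.0000]/1.16 = 21.5517. B = V − Δ·S = 21.5517.
(3,1): S=41.6195. Δ = (V_up−V_dn)/(S_up−S_dn) = (0.0000−25.0000)/(59.0997−30.3822) = -0.8706. V = [p*·0.0000 + (1−p*)·25.0000]/1.16 = 8.1209. B = V − Δ·S = 44.3528.
(3,2): S=80.9585. Δ = (V_up−V_dn)/(S_up−S_dn) = (0.0000−0.0000)/(114.9610−59.0997) = 0.0000. V = [p*·0.0000 + (1−p*)·0.0000]/1.16 = 0.0000. B = V − Δ·S = 0.0000.
(3,3): S=157.4808. Δ = (V_up−V_dn)/(S_up−S_dn) = (0.0000−0.0000)/(223.6228−114.9610) = 0.0000. V = [p*·0.0000 + (1−p*)·0.0000]/1.16 = 0.0000. B = V − Δ·S = 0.0000.
(2,0): S=29.3095. Δ = (V_up−V_dn)/(S_up−S_dn) = (8.1209−21.5517)/(41.6195−21.3959) = -0.6641. V = [p*·8.1209 + (1−p*)·21.5517]/1.16 = 11.3636. B = V − Δ·S = 30.8285.
(2,1): S=57.0130. Δ = (V_up−V_dn)/(S_up−S_dn) = (0.0000−8.1209)/(80.9585−41.6195) = -0.2064. V = [p*·0.0000 + (1−p*)·8.1209]/1.16 = 2.6380. B = V − Δ·S = 14.4075.
(2,2): S=110.9020. Δ = (V_up−V_dn)/(S_up−S_dn) = (0.0000−0.0000)/(157.4808−80.9585) = 0.0000. V = [p*·0.0000 + (1−p*)·0.0000]/1.16 = 0.0000. B = V − Δ·S = 0.0000.
(1,0): S=40.1500. Δ = (V_up−V_dn)/(S_up−S_dn) = (2.6380−11.3636)/(57.0130−29.3095) = -0.3150. V = [p*·2.6380 + (1−p*)·11.3636]/1.16 = 5.1085. B = V − Δ·S = 17.7544.
(1,1): S=78.1000. Δ = (V_up−V_dn)/(S_up−S_dn) = (0.0000−2.6380)/(110.9020−57.0130) = -0.0490. V = [p*·0.0000 + (1−p*)·2.6380]/1.16 = 0.8569. B = V − Δ·S = 4.6801.
(0,0): S=55.0000. Δ = (V_up−V_dn)/(S_up−S_dn) = (0.8569−5.1085)/(78.1000−40.1500) = -0.1120. V = [p*·0.8569 + (1−p*)·5.1085]/1.16 = 2.1198. B = V − Δ·S = 8.2816.
Check: Δ(0,0)·S0 + B(0,0) = 2.1198 = V0.

(0,0): Delta=-0.1120 Bond=8.2816
(1,0): Delta=-0.3150 Bond=17.7544
(1,1): Delta=-0.0490 Bond=4.6801
(2,0): Delta=-0.6641 Bond=30.8285
(2,1): Delta=-0.2064 Bond=14.4075
(2,2): Delta=0.0000 Bond=0.0000
(3,0): Delta=0.0000 Bond=21.5517
(3,1): Delta=-0.8706 Bond=44.3528
(3,2): Delta=0.0000 Bond=0.0000
(3,3): Delta=0.0000 Bond=0.0000
V0=2.1198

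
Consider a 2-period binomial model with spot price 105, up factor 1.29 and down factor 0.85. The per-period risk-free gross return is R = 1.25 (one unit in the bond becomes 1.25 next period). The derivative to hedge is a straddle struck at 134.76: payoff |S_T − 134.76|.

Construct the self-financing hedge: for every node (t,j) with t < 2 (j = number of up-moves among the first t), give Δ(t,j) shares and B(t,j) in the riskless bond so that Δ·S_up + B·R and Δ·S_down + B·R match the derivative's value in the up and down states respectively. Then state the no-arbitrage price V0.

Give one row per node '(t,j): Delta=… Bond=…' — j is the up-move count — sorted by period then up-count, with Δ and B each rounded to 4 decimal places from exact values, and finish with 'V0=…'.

Risk-neutral probability p* = (R−d)/(u−d) = (1.25−0.85)/(1.29−0.85) = 0.9091.
Payoff layer (t=2): V(2,0)=58.8975, V(2,1)=19.6275, V(2,2)=39.9705
  t=1,j=0: stock 89.2500 → up 115.1325 (V=19.6275), down 75.8625 (V=58.8975). Price 18.5580; hedge Δ=-1.0000, bond B=107.8080.
  t=1,j=1: stock 135.4500 → up 174.7305 (V=39.9705), down 115.1325 (V=19.6275). Price 30.4969; hedge Δ=0.3413, bond B=-15.7372.
  t=0,j=0: stock 105.0000 → up 135.4500 (V=30.4969), down 89.2500 (V=18.5580). Price 23.5292; hedge Δ=0.2584, bond B=-3.6046.
Root portfolio cost Δ·105+B reproduces V0=23.5292.

(0,0): Delta=0.2584 Bond=-3.6046
(1,0): Delta=-1.0000 Bond=107.8080
(1,1): Delta=0.3413 Bond=-15.7372
V0=23.5292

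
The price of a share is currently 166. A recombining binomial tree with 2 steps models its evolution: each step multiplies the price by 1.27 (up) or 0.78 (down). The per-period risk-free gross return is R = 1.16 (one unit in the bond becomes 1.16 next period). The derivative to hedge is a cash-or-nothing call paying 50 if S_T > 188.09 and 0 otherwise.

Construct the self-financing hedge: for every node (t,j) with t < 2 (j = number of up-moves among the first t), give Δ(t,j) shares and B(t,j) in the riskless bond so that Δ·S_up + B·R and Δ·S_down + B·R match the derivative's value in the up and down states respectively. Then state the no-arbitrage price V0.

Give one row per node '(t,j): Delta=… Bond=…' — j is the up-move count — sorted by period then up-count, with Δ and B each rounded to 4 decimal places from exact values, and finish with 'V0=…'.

(0,0): Delta=0.4110 Bond=-45.8712
(1,0): Delta=0.0000 Bond=0.0000
(1,1): Delta=0.4840 Bond=-68.6137
V0=22.3475

Risk-neutral probability p* = (R−d)/(u−d) = (1.16−0.78)/(1.27−0.78) = 0.7755.
At expiry t=2: V(2,0)=0.0000, V(2,1)=0.0000, V(2,2)=50.0000
  t=1,j=0: stock 129.4800 → up 164.4396 (V=0.0000), down 100.9944 (V=0.0000). Price 0.0000; hedge Δ=0.0000, bond B=0.0000.
  t=1,j=1: stock 210.8200 → up 267.7414 (V=50.0000), down 164.4396 (V=0.0000). Price 33.4272; hedge Δ=0.4840, bond B=-68.6137.
  t=0,j=0: stock 166.0000 → up 210.8200 (V=33.4272), down 129.4800 (V=0.0000). Price 22.3475; hedge Δ=0.4110, bond B=-45.8712.
Check: Δ(0,0)·S0 + B(0,0) = 22.3475 = V0.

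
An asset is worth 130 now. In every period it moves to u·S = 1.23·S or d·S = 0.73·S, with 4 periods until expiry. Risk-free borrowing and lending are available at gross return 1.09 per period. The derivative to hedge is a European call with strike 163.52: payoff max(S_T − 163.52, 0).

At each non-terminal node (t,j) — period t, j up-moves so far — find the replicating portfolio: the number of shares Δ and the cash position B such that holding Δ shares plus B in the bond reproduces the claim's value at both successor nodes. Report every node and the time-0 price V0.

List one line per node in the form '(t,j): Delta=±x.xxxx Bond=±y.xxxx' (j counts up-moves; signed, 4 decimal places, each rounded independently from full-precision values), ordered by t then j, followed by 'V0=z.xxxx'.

No-arbitrage ⇒ martingale measure with p* = (R−d)/(u−d) = 0.7200.
Terminal payoffs: V(4,0)=0.0000, V(4,1)=0.0000, V(4,2)=0.0000, V(4,3)=13.0763, V(4,4)=134.0326
(3,0): S=50.5722. Δ = (V_up−V_dn)/(S_up−S_dn) = (0.0000−0.0000)/(62.2038−36.9177) = 0.0000. V = [p*·0.0000 + (1−p*)·0.0000]/1.09 = 0.0000. B = V − Δ·S = 0.0000.
(3,1): S=85.2107. Δ = (V_up−V_dn)/(S_up−S_dn) = (0.0000−0.0000)/(104.8092−62.2038) = 0.0000. V = [p*·0.0000 + (1−p*)·0.0000]/1.09 = 0.0000. B = V − Δ·S = 0.0000.
(3,2): S=143.5742. Δ = (V_up−V_dn)/(S_up−S_dn) = (13.0763−0.0000)/(176.5963−104.8092) = 0.1822. V = [p*·13.0763 + (1−p*)·0.0000]/1.09 = 8.6375. B = V − Δ·S = -17.5150.
(3,3): S=241.9127. Δ = (V_up−V_dn)/(S_up−S_dn) = (134.0326−13.0763)/(297.5526−176.5963) = 1.0000. V = [p*·134.0326 + (1−p*)·13.0763]/1.09 = 91.8944. B = V − Δ·S = -150.0183.
(2,0): S=69.2770. Δ = (V_up−V_dn)/(S_up−S_dn) = (0.0000−0.0000)/(85.2107−50.5722) = 0.0000. V = [p*·0.0000 + (1−p*)·0.0000]/1.09 = 0.0000. B = V − Δ·S = 0.0000.
(2,1): S=116.7270. Δ = (V_up−V_dn)/(S_up−S_dn) = (8.6375−0.0000)/(143.5742−85.2107) = 0.1480. V = [p*·8.6375 + (1−p*)·0.0000]/1.09 = 5.7055. B = V − Δ·S = -11.5696.
(2,2): S=196.6770. Δ = (V_up−V_dn)/(S_up−S_dn) = (91.8944−8.6375)/(241.9127−143.5742) = 0.8466. V = [p*·91.8944 + (1−p*)·8.6375]/1.09 = 62.9197. B = V − Δ·S = -103.5940.
(1,0): S=94.9000. Δ = (V_up−V_dn)/(S_up−S_dn) = (5.7055−0.0000)/(116.7270−69.2770) = 0.1202. V = [p*·5.7055 + (1−p*)·0.0000]/1.09 = 3.7688. B = V − Δ·S = -7.6423.
(1,1): S=159.9000. Δ = (V_up−V_dn)/(S_up−S_dn) = (62.9197−5.7055)/(196.6770−116.7270) = 0.7156. V = [p*·62.9197 + (1−p*)·5.7055]/1.09 = 43.0273. B = V − Δ·S = -71.4010.
(0,0): S=130.0000. Δ = (V_up−V_dn)/(S_up−S_dn) = (43.0273−3.7688)/(159.9000−94.9000) = 0.6040. V = [p*·43.0273 + (1−p*)·3.7688]/1.09 = 29.3898. B = V − Δ·S = -49.1271.
Check: Δ(0,0)·S0 + B(0,0) = 29.3898 = V0.

(0,0): Delta=0.6040 Bond=-49.1271
(1,0): Delta=0.1202 Bond=-7.6423
(1,1): Delta=0.7156 Bond=-71.4010
(2,0): Delta=0.0000 Bond=0.0000
(2,1): Delta=0.1480 Bond=-11.5696
(2,2): Delta=0.8466 Bond=-103.5940
(3,0): Delta=0.0000 Bond=0.0000
(3,1): Delta=0.0000 Bond=0.0000
(3,2): Delta=0.1822 Bond=-17.5150
(3,3): Delta=1.0000 Bond=-150.0183
V0=29.3898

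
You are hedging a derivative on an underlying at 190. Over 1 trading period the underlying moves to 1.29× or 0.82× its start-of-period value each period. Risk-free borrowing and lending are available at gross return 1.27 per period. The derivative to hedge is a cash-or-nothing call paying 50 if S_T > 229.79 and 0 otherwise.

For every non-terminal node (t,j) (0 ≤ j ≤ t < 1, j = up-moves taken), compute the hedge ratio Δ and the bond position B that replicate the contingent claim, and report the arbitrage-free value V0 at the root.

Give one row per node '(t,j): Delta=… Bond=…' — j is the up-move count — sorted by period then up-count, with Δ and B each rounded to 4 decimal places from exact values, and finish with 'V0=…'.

Risk-neutral probability p* = (R−d)/(u−d) = (1.27−0.82)/(1.29−0.82) = 0.9574.
Terminal values V(1,·): V(1,0)=0.0000, V(1,1)=50.0000
(0,0): S=190.0000. Δ = (V_up−V_dn)/(S_up−S_dn) = (50.0000−0.0000)/(245.1000−155.8000) = 0.5599. V = [p*·50.0000 + (1−p*)·0.0000]/1.27 = 37.6948. B = V − Δ·S = -68.6882.
Self-financing check: at every node Δ·S+B equals the discounted successor values.

(0,0): Delta=0.5599 Bond=-68.6882
V0=37.6948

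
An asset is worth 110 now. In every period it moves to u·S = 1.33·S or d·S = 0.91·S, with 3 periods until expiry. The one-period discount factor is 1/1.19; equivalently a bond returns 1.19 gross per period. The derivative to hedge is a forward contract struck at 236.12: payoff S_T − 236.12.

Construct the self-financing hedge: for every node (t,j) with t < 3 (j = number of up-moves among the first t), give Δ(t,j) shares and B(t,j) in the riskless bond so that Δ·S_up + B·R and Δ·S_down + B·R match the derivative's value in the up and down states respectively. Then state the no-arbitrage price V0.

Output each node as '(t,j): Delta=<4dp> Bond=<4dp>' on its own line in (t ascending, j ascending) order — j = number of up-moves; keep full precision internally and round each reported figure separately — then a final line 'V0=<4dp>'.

(0,0): Delta=1.0000 Bond=-140.1173
(1,0): Delta=1.0000 Bond=-166.7396
(1,1): Delta=1.0000 Bond=-166.7396
(2,0): Delta=1.0000 Bond=-198.4202
(2,1): Delta=1.0000 Bond=-198.4202
(2,2): Delta=1.0000 Bond=-198.4202
V0=-30.1173

No-arbitrage ⇒ martingale measure with p* = (R−d)/(u−d) = 0.6667.
Terminal payoffs: V(3,0)=-153.2272, V(3,1)=-114.9690, V(3,2)=-59.0531, V(3,3)=22.6701
Node (2,0) S=91.0910: V=(p*·-114.9690+(1−p*)·-153.2272)/1.19=-107.3292; Δ=(-114.9690−-153.2272)/(121.1510−82.8928)=1.0000; B=V−Δ·S=-198.4202
Node (2,1) S=133.1330: V=(p*·-59.0531+(1−p*)·-114.9690)/1.19=-65.2872; Δ=(-59.0531−-114.9690)/(177.0669−121.1510)=1.0000; B=V−Δ·S=-198.4202
Node (2,2) S=194.5790: V=(p*·22.6701+(1−p*)·-59.0531)/1.19=-3.8412; Δ=(22.6701−-59.0531)/(258.7901−177.0669)=1.0000; B=V−Δ·S=-198.4202
Node (1,0) S=100.1000: V=(p*·-65.2872+(1−p*)·-107.3292)/1.19=-66.6396; Δ=(-65.2872−-107.3292)/(133.1330−91.0910)=1.0000; B=V−Δ·S=-166.7396
Node (1,1) S=146.3000: V=(p*·-3.8412+(1−p*)·-65.2872)/1.19=-20.4396; Δ=(-3.8412−-65.2872)/(194.5790−133.1330)=1.0000; B=V−Δ·S=-166.7396
Node (0,0) S=110.0000: V=(p*·-20.4396+(1−p*)·-66.6396)/1.19=-30.1173; Δ=(-20.4396−-66.6396)/(146.3000−100.1000)=1.0000; B=V−Δ·S=-140.1173
Root portfolio cost Δ·110+B reproduces V0=-30.1173.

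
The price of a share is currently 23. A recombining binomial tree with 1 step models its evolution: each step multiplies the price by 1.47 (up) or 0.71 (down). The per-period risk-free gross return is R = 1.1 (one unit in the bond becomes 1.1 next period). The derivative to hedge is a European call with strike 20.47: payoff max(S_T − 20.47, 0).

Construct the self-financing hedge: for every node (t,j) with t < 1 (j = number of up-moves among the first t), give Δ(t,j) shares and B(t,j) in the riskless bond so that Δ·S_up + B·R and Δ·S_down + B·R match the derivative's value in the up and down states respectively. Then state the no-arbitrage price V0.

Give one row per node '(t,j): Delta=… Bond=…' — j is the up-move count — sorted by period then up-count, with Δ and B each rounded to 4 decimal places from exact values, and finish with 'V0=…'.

(0,0): Delta=0.7632 Bond=-11.3294
V0=6.2232

No-arbitrage ⇒ martingale measure with p* = (R−d)/(u−d) = 0.5132.
Payoff layer (t=1): V(1,0)=0.0000, V(1,1)=13.3400
(0,0): S=23.0000. Δ = (V_up−V_dn)/(S_up−S_dn) = (13.3400−0.0000)/(33.8100−16.3300) = 0.7632. V = [p*·13.3400 + (1−p*)·0.0000]/1.1 = 6.2232. B = V − Δ·S = -11.3294.
Root portfolio cost Δ·23+B reproduces V0=6.2232.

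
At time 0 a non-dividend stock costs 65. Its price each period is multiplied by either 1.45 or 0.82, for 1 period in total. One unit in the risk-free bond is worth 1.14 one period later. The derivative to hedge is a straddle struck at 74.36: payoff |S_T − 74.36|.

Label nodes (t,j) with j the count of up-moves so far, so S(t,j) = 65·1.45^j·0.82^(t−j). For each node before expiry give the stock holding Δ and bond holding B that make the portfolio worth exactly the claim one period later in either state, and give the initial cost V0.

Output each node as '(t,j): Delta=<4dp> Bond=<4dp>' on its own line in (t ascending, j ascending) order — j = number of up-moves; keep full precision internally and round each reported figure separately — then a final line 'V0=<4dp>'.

(0,0): Delta=-0.0286 Bond=19.8095
V0=17.9524

Risk-neutral probability p* = (R−d)/(u−d) = (1.14−0.82)/(1.45−0.82) = 0.5079.
Terminal values V(1,·): V(1,0)=21.0600, V(1,1)=19.8900
(0,0): S=65.0000. Δ = (V_up−V_dn)/(S_up−S_dn) = (19.8900−21.0600)/(94.2500−53.3000) = -0.0286. V = [p*·19.8900 + (1−p*)·21.0600]/1.14 = 17.9524. B = V − Δ·S = 19.8095.
The time-0 hedge costs 17.9524, which is the no-arbitrage price.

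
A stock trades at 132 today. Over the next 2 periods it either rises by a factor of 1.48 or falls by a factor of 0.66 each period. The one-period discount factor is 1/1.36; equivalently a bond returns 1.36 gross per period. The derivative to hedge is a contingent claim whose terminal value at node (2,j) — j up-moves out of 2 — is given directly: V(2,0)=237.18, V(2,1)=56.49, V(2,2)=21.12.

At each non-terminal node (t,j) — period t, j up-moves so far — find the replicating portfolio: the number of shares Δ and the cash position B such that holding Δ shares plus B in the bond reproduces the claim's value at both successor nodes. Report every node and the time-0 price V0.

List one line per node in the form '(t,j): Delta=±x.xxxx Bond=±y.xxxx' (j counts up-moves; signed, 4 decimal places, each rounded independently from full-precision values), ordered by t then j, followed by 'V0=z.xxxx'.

The replicating-portfolio and risk-neutral prices coincide; use p* = (1.36−0.66)/(1.48−0.66) = 0.8537 for the latter.
Payoff layer (t=2): V(2,0)=237.1800, V(2,1)=56.4900, V(2,2)=21.1200
(1,0): S=87.1200. Δ = (V_up−V_dn)/(S_up−S_dn) = (56.4900−237.1800)/(128.9376−57.4992) = -2.5293. V = [p*·56.4900 + (1−p*)·237.1800]/1.36 = 60.9797. B = V − Δ·S = 281.3334.
(1,1): S=195.3600. Δ = (V_up−V_dn)/(S_up−S_dn) = (21.1200−56.4900)/(289.1328−128.9376) = -0.2208. V = [p*·21.1200 + (1−p*)·56.4900]/1.36 = 19.3354. B = V − Δ·S = 62.4695.
(0,0): S=132.0000. Δ = (V_up−V_dn)/(S_up−S_dn) = (19.3354−60.9797)/(195.3600−87.1200) = -0.3847. V = [p*·19.3354 + (1−p*)·60.9797]/1.36 = 18.6983. B = V − Δ·S = 69.4841.
Root portfolio cost Δ·132+B reproduces V0=18.6983.

(0,0): Delta=-0.3847 Bond=69.4841
(1,0): Delta=-2.5293 Bond=281.3334
(1,1): Delta=-0.2208 Bond=62.4695
V0=18.6983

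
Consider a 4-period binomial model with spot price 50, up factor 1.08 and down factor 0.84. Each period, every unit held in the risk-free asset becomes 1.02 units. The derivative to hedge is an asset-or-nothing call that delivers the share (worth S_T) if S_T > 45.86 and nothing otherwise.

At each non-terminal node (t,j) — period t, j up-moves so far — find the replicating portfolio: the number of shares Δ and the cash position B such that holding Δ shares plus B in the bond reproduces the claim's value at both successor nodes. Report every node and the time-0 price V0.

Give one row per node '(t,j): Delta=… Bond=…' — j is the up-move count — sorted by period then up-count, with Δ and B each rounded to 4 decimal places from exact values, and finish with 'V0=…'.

(0,0): Delta=2.2535 Bond=-72.1725
(1,0): Delta=2.8378 Bond=-98.1546
(1,1): Delta=2.1021 Bond=-65.4364
(2,0): Delta=0.0000 Bond=0.0000
(2,1): Delta=3.5735 Bond=-133.4902
(2,2): Delta=1.7206 Bond=-44.4967
(3,0): Delta=0.0000 Bond=0.0000
(3,1): Delta=0.0000 Bond=0.0000
(3,2): Delta=4.5000 Bond=-181.5467
(3,3): Delta=1.0000 Bond=0.0000
V0=40.5050

No-arbitrage ⇒ martingale measure with p* = (R−d)/(u−d) = 0.7500.
Terminal values V(4,·): V(4,0)=0.0000, V(4,1)=0.0000, V(4,2)=0.0000, V(4,3)=52.9079, V(4,4)=68.0244
(3,0): S=29.6352. Δ = (V_up−V_dn)/(S_up−S_dn) = (0.0000−0.0000)/(32.0060−24.8936) = 0.0000. V = [p*·0.0000 + (1−p*)·0.0000]/1.02 = 0.0000. B = V − Δ·S = 0.0000.
(3,1): S=38.1024. Δ = (V_up−V_dn)/(S_up−S_dn) = (0.0000−0.0000)/(41.1506−32.0060) = 0.0000. V = [p*·0.0000 + (1−p*)·0.0000]/1.02 = 0.0000. B = V − Δ·S = 0.0000.
(3,2): S=48.9888. Δ = (V_up−V_dn)/(S_up−S_dn) = (52.9079−0.0000)/(52.9079−41.1506) = 4.5000. V = [p*·52.9079 + (1−p*)·0.0000]/1.02 = 38.9029. B = V − Δ·S = -181.5467.
(3,3): S=62.9856. Δ = (V_up−V_dn)/(S_up−S_dn) = (68.0244−52.9079)/(68.0244−52.9079) = 1.0000. V = [p*·68.0244 + (1−p*)·52.9079]/1.02 = 62.9856. B = V − Δ·S = 0.0000.
(2,0): S=35.2800. Δ = (V_up−V_dn)/(S_up−S_dn) = (0.0000−0.0000)/(38.1024−29.6352) = 0.0000. V = [p*·0.0000 + (1−p*)·0.0000]/1.02 = 0.0000. B = V − Δ·S = 0.0000.
(2,1): S=45.3600. Δ = (V_up−V_dn)/(S_up−S_dn) = (38.9029−0.0000)/(48.9888−38.1024) = 3.5735. V = [p*·38.9029 + (1−p*)·0.0000]/1.02 = 28.6051. B = V − Δ·S = -133.4902.
(2,2): S=58.3200. Δ = (V_up−V_dn)/(S_up−S_dn) = (62.9856−38.9029)/(62.9856−48.9888) = 1.7206. V = [p*·62.9856 + (1−p*)·38.9029]/1.02 = 55.8480. B = V − Δ·S = -44.4967.
(1,0): S=42.0000. Δ = (V_up−V_dn)/(S_up−S_dn) = (28.6051−0.0000)/(45.3600−35.2800) = 2.8378. V = [p*·28.6051 + (1−p*)·0.0000]/1.02 = 21.0331. B = V − Δ·S = -98.1546.
(1,1): S=54.0000. Δ = (V_up−V_dn)/(S_up−S_dn) = (55.8480−28.6051)/(58.3200−45.3600) = 2.1021. V = [p*·55.8480 + (1−p*)·28.6051]/1.02 = 48.0757. B = V − Δ·S = -65.4364.
(0,0): S=50.0000. Δ = (V_up−V_dn)/(S_up−S_dn) = (48.0757−21.0331)/(54.0000−42.0000) = 2.2535. V = [p*·48.0757 + (1−p*)·21.0331]/1.02 = 40.5050. B = V − Δ·S = -72.1725.
Each (Δ,B) replicates both successor values, so the strategy is self-financing and V0 is arbitrage-free.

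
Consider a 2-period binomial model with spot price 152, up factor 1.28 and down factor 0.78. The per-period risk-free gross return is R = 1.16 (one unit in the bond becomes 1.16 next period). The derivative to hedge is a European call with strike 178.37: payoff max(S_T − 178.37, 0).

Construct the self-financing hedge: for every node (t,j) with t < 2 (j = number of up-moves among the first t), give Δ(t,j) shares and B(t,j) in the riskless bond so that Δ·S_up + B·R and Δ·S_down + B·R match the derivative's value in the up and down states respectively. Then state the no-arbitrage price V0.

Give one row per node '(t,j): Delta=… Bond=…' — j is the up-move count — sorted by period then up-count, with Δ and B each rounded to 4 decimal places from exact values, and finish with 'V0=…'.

Risk-neutral probability p* = (R−d)/(u−d) = (1.16−0.78)/(1.28−0.78) = 0.7600.
At expiry t=2: V(2,0)=0.0000, V(2,1)=0.0000, V(2,2)=70.6668
(1,0): S=118.5600. Δ = (V_up−V_dn)/(S_up−S_dn) = (0.0000−0.0000)/(151.7568−92.4768) = 0.0000. V = [p*·0.0000 + (1−p*)·0.0000]/1.16 = 0.0000. B = V − Δ·S = 0.0000.
(1,1): S=194.5600. Δ = (V_up−V_dn)/(S_up−S_dn) = (70.6668−0.0000)/(249.0368−151.7568) = 0.7264. V = [p*·70.6668 + (1−p*)·0.0000]/1.16 = 46.2989. B = V − Δ·S = -95.0347.
(0,0): S=152.0000. Δ = (V_up−V_dn)/(S_up−S_dn) = (46.2989−0.0000)/(194.5600−118.5600) = 0.6092. V = [p*·46.2989 + (1−p*)·0.0000]/1.16 = 30.3338. B = V − Δ·S = -62.2641.
Each (Δ,B) replicates both successor values, so the strategy is self-financing and V0 is arbitrage-free.

(0,0): Delta=0.6092 Bond=-62.2641
(1,0): Delta=0.0000 Bond=0.0000
(1,1): Delta=0.7264 Bond=-95.0347
V0=30.3338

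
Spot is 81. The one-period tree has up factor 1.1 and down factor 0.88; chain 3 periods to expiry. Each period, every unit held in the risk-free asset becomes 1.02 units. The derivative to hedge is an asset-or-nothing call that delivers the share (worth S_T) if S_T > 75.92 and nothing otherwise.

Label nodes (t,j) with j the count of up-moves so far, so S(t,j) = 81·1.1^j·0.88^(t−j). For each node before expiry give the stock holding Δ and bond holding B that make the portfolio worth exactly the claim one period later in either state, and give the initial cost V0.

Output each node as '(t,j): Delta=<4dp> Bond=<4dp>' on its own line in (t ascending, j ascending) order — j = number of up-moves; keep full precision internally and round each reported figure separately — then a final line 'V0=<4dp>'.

The replicating-portfolio and risk-neutral prices coincide; use p* = (1.02−0.88)/(1.1−0.88) = 0.6364 for the latter.
Payoff layer (t=3): V(3,0)=0.0000, V(3,1)=0.0000, V(3,2)=86.2488, V(3,3)=107.8110
(2,0): S=62.7264. Δ = (V_up−V_dn)/(S_up−S_dn) = (0.0000−0.0000)/(68.9990−55.1992) = 0.0000. V = [p*·0.0000 + (1−p*)·0.0000]/1.02 = 0.0000. B = V − Δ·S = 0.0000.
(2,1): S=78.4080. Δ = (V_up−V_dn)/(S_up−S_dn) = (86.2488−0.0000)/(86.2488−68.9990) = 5.0000. V = [p*·86.2488 + (1−p*)·0.0000]/1.02 = 53.8094. B = V − Δ·S = -338.2306.
(2,2): S=98.0100. Δ = (V_up−V_dn)/(S_up−S_dn) = (107.8110−86.2488)/(107.8110−86.2488) = 1.0000. V = [p*·107.8110 + (1−p*)·86.2488]/1.02 = 98.0100. B = V − Δ·S = 0.0000.
(1,0): S=71.2800. Δ = (V_up−V_dn)/(S_up−S_dn) = (53.8094−0.0000)/(78.4080−62.7264) = 3.4314. V = [p*·53.8094 + (1−p*)·0.0000]/1.02 = 33.5709. B = V − Δ·S = -211.0173.
(1,1): S=89.1000. Δ = (V_up−V_dn)/(S_up−S_dn) = (98.0100−53.8094)/(98.0100−78.4080) = 2.2549. V = [p*·98.0100 + (1−p*)·53.8094]/1.02 = 80.3304. B = V − Δ·S = -120.5813.
(0,0): S=81.0000. Δ = (V_up−V_dn)/(S_up−S_dn) = (80.3304−33.5709)/(89.1000−71.2800) = 2.6240. V = [p*·80.3304 + (1−p*)·33.5709]/1.02 = 62.0853. B = V − Δ·S = -150.4580.
Root portfolio cost Δ·81+B reproduces V0=62.0853.

(0,0): Delta=2.6240 Bond=-150.4580
(1,0): Delta=3.4314 Bond=-211.0173
(1,1): Delta=2.2549 Bond=-120.5813
(2,0): Delta=0.0000 Bond=0.0000
(2,1): Delta=5.0000 Bond=-338.2306
(2,2): Delta=1.0000 Bond=0.0000
V0=62.0853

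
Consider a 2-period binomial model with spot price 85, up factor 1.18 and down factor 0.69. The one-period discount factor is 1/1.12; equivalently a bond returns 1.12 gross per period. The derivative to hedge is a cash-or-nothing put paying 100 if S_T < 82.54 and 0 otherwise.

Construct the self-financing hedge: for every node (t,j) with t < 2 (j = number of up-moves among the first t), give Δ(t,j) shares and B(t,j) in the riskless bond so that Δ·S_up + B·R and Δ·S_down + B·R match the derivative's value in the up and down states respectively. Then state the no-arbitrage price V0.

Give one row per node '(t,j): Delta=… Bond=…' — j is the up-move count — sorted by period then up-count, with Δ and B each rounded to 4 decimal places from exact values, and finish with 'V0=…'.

(0,0): Delta=-1.8812 Bond=178.2314
(1,0): Delta=0.0000 Bond=89.2857
(1,1): Delta=-2.0347 Bond=215.0146
V0=18.3278

No-arbitrage ⇒ martingale measure with p* = (R−d)/(u−d) = 0.8776.
Terminal values V(2,·): V(2,0)=100.0000, V(2,1)=100.0000, V(2,2)=0.0000
(1,0): S=58.6500. Δ = (V_up−V_dn)/(S_up−S_dn) = (100.0000−100.0000)/(69.2070−40.4685) = 0.0000. V = [p*·100.0000 + (1−p*)·100.0000]/1.12 = 89.2857. B = V − Δ·S = 89.2857.
(1,1): S=100.3000. Δ = (V_up−V_dn)/(S_up−S_dn) = (0.0000−100.0000)/(118.3540−69.2070) = -2.0347. V = [p*·0.0000 + (1−p*)·100.0000]/1.12 = 10.9329. B = V − Δ·S = 215.0146.
(0,0): S=85.0000. Δ = (V_up−V_dn)/(S_up−S_dn) = (10.9329−89.2857)/(100.3000−58.6500) = -1.8812. V = [p*·10.9329 + (1−p*)·89.2857]/1.12 = 18.3278. B = V − Δ·S = 178.2314.
Root portfolio cost Δ·85+B reproduces V0=18.3278.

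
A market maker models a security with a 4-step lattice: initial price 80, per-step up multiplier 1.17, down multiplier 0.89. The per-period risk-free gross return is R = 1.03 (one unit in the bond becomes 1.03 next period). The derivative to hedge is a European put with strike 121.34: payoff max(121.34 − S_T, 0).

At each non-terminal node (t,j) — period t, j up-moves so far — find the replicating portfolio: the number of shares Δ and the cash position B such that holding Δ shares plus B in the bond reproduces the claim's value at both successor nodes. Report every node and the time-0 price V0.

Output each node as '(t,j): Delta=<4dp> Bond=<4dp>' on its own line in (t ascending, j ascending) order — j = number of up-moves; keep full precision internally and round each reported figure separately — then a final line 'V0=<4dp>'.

No-arbitrage ⇒ martingale measure with p* = (R−d)/(u−d) = 0.5000.
At expiry t=4: V(4,0)=71.1462, V(4,1)=55.3549, V(4,2)=34.5955, V(4,3)=7.3052, V(4,4)=0.0000
  t=3,j=0: stock 56.3975 → up 65.9851 (V=55.3549), down 50.1938 (V=71.1462). Price 61.4083; hedge Δ=-1.0000, bond B=117.8058.
  t=3,j=1: stock 74.1406 → up 86.7445 (V=34.5955), down 65.9851 (V=55.3549). Price 43.6653; hedge Δ=-1.0000, bond B=117.8058.
  t=3,j=2: stock 97.4657 → up 114.0348 (V=7.3052), down 86.7445 (V=34.5955). Price 20.3401; hedge Δ=-1.0000, bond B=117.8058.
  t=3,j=3: stock 128.1290 → up 149.9110 (V=0.0000), down 114.0348 (V=7.3052). Price 3.5462; hedge Δ=-0.2036, bond B=29.6360.
  t=2,j=0: stock 63.3680 → up 74.1406 (V=43.6653), down 56.3975 (V=61.4083). Price 51.0066; hedge Δ=-1.0000, bond B=114.3746.
  t=2,j=1: stock 83.3040 → up 97.4657 (V=20.3401), down 74.1406 (V=43.6653). Price 31.0706; hedge Δ=-1.0000, bond B=114.3746.
  t=2,j=2: stock 109.5120 → up 128.1290 (V=3.5462), down 97.4657 (V=20.3401). Price 11.5953; hedge Δ=-0.5477, bond B=71.5737.
  t=1,j=0: stock 71.2000 → up 83.3040 (V=31.0706), down 63.3680 (V=51.0066). Price 39.8433; hedge Δ=-1.0000, bond B=111.0433.
  t=1,j=1: stock 93.6000 → up 109.5120 (V=11.5953), down 83.3040 (V=31.0706). Price 20.7116; hedge Δ=-0.7431, bond B=90.2662.
  t=0,j=0: stock 80.0000 → up 93.6000 (V=20.7116), down 71.2000 (V=39.8433). Price 29.3956; hedge Δ=-0.8541, bond B=97.7230.
Self-financing check: at every node Δ·S+B equals the discounted successor values.

(0,0): Delta=-0.8541 Bond=97.7230
(1,0): Delta=-1.0000 Bond=111.0433
(1,1): Delta=-0.7431 Bond=90.2662
(2,0): Delta=-1.0000 Bond=114.3746
(2,1): Delta=-1.0000 Bond=114.3746
(2,2): Delta=-0.5477 Bond=71.5737
(3,0): Delta=-1.0000 Bond=117.8058
(3,1): Delta=-1.0000 Bond=117.8058
(3,2): Delta=-1.0000 Bond=117.8058
(3,3): Delta=-0.2036 Bond=29.6360
V0=29.3956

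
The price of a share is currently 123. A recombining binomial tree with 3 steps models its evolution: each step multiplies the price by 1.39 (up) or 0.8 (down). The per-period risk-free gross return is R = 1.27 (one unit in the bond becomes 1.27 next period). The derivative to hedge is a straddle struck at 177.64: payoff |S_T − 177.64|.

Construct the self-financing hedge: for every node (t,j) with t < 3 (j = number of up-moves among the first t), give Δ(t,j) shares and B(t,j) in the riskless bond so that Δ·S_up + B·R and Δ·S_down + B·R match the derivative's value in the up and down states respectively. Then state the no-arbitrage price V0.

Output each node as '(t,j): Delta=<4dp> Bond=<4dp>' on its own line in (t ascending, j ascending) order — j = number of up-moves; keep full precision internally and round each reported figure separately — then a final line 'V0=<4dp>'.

(0,0): Delta=0.5894 Bond=-28.6968
(1,0): Delta=-0.7304 Bond=93.4233
(1,1): Delta=0.7834 Bond=-69.6029
(2,0): Delta=-1.0000 Bond=139.8740
(2,1): Delta=-0.6907 Bond=113.2280
(2,2): Delta=1.0000 Bond=-139.8740
V0=43.8048

The replicating-portfolio and risk-neutral prices coincide; use p* = (1.27−0.8)/(1.39−0.8) = 0.7966 for the latter.
At expiry t=3: V(3,0)=114.6640, V(3,1)=68.2192, V(3,2)=12.4786, V(3,3)=152.6911
  t=2,j=0: stock 78.7200 → up 109.4208 (V=68.2192), down 62.9760 (V=114.6640). Price 61.1540; hedge Δ=-1.0000, bond B=139.8740.
  t=2,j=1: stock 136.7760 → up 190.1186 (V=12.4786), down 109.4208 (V=68.2192). Price 18.7525; hedge Δ=-0.6907, bond B=113.2280.
  t=2,j=2: stock 237.6483 → up 330.3311 (V=152.6911), down 190.1186 (V=12.4786). Price 97.7743; hedge Δ=1.0000, bond B=-139.8740.
  t=1,j=0: stock 98.4000 → up 136.7760 (V=18.7525), down 78.7200 (V=61.1540). Price 21.5563; hedge Δ=-0.7304, bond B=93.4233.
  t=1,j=1: stock 170.9700 → up 237.6483 (V=97.7743), down 136.7760 (V=18.7525). Price 64.3323; hedge Δ=0.7834, bond B=-69.6029.
  t=0,j=0: stock 123.0000 → up 170.9700 (V=64.3323), down 98.4000 (V=21.5563). Price 43.8048; hedge Δ=0.5894, bond B=-28.6968.
The time-0 hedge costs 43.8048, which is the no-arbitrage price.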